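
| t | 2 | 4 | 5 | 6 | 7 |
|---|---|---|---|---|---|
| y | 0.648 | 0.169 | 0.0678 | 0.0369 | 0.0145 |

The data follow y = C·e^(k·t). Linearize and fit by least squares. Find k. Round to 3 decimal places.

k = -0.755

Taking logs, ln y = k·t + ln C, so regress ln y on t.
Over the data: Σt = 24.0000, Σ(t)² = 130.0000, Σln y = -12.4361, Σt·ln y = -70.8676.
Normal system: [[130.0000, 24.0000]; [24.0000, 5]]·[k, ln C]ᵀ = [-70.8676, -12.4361]ᵀ.
Slope k = (n·Σt·ln y − Σt·Σln y)/(n·Σ(t)² − (Σt)²) = (5·-70.8676 − 24.0000·-12.4361)/74.0000 = -0.75504; ln C = (Σln y − k·Σt)/n = 1.13696.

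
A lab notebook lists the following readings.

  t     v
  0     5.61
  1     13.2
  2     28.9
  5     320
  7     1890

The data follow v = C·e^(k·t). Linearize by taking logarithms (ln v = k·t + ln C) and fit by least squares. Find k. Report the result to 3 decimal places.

k = 0.824

Linearized form: ln v = k·t + ln C. From the 5 transformed points,
Over the data: Σt = 15.0000, Σ(t)² = 79.0000, Σln v = 20.9813, Σt·ln v = 90.9598.
Normal system: [[79.0000, 15.0000]; [15.0000, 5]]·[k, ln C]ᵀ = [90.9598, 20.9813]ᵀ.
Slope k = (n·Σt·ln v − Σt·Σln v)/(n·Σ(t)² − (Σt)²) = (5·90.9598 − 15.0000·20.9813)/170.0000 = 0.82400; ln C = (Σln v − k·Σt)/n = 1.72425.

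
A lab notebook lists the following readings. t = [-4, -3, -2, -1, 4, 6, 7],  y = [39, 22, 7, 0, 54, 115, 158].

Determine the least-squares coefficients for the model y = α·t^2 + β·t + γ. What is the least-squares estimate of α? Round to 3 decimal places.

α = 2.983

Normal-equation sums: Σt^2·t^2 = 4307, Σt^2·t = 523, Σt^2 = 131, Σt·t = 131, Σt = 7, Σ1 = 7.
Right-hand side: Σt^2·y = 13596, Σt·y = 1776, Σy = 395.
Inverting the 3×3 Gram matrix, [α, β, γ]ᵀ = [12087/4052, 6917/4052, -1117/1013]ᵀ.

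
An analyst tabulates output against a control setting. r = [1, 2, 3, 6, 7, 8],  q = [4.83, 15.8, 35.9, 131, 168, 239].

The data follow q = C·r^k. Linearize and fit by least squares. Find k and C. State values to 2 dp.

Linearized form: ln q = k·ln r + ln C. From the 6 transformed points,
Σln r = 7.6089, Σ(ln r)² = 13.0084, Σln q = 23.3912, Σln r·ln q = 35.9409.
Normal system: [[13.0084, 7.6089]; [7.6089, 6]]·[k, ln C]ᵀ = [35.9409, 23.3912]ᵀ.
Solving (det = 20.1558): k = 1.86867, ln C = 1.52879, so C = exp(1.52879) = 4.61260.

k = 1.87, C = 4.61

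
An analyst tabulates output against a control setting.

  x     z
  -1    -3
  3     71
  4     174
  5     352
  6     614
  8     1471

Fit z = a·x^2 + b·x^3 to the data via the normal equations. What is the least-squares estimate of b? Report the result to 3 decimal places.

Entries of MᵀM: Σx^2·x^2 = 6355, Σx^2·x^3 = 44935, Σx^3·x^3 = 329251.
For Mᵀz: Σx^2·z = 128468, Σx^3·z = 942832.
MᵀM·[a, b]ᵀ = Mᵀz becomes [[6355, 44935]; [44935, 329251]]·[a, b]ᵀ = [128468, 942832]ᵀ.
Eliminating b: 329251·(row 1) − 44935·(row 2) gives 73235880·a = 329251·128468 − 44935·942832 = -67938452, so a = -20789/22410.
Then b = (942832 − 44935·(-20789/22410))/329251 = 10949389/3661794.

b = 2.990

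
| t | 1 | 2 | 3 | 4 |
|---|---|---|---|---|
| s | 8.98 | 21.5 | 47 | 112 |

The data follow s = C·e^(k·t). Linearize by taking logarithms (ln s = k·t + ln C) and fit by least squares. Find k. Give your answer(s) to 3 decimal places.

k = 0.835

Taking logs, ln s = k·t + ln C, so regress ln s on t.
XᵀX = [[30.0000, 10.0000]; [10.0000, 4]], rhs = [38.7555, 13.8317]ᵀ  (here Σt = 10.0000, Σ(t)² = 30.0000, Σln s = 13.8317, Σt·ln s = 38.7555).
Δ = 30.0000·4 − (10.0000)² = 20.0000; k = (38.7555·4 − 10.0000·13.8317)/20.0000 = 0.83526, ln C = (30.0000·13.8317 − 10.0000·38.7555)/20.0000 = 1.36978.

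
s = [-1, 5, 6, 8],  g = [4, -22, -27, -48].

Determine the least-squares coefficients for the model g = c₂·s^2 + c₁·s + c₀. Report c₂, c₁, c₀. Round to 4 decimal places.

c₂ = -0.5369, c₁ = -1.9664, c₀ = 2.5107

Forming AᵀA = [[6018, 852, 126]; [852, 126, 18]; [126, 18, 4]] and Aᵀg = [-4590, -660, -93]ᵀ gives AᵀA·[c₂, c₁, c₀]ᵀ = Aᵀg.
Row-reducing yields c₂ = -131/244, c₁ = -2399/1220, c₀ = 3063/1220.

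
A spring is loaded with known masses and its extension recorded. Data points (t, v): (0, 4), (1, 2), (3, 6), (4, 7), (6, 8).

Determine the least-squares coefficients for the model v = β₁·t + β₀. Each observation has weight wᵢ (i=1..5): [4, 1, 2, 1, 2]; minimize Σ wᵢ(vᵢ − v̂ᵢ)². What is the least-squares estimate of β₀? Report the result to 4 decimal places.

β₀ = 3.5952

Setting ∂/∂β₁ … = 0 gives: 107·β₁ + 23·β₀ = 162;  23·β₁ + 10·β₀ = 53.
Determinant 107·10 − 23² = 541.
β₁ = (162·10 − 23·53)/541 = 401/541; β₀ = (107·53 − 23·162)/541 = 1945/541.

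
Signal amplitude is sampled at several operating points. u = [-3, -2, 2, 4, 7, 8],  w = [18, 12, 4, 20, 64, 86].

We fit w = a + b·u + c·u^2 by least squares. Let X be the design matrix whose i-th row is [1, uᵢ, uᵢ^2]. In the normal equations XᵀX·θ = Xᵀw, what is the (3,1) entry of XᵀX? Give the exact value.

Row 3 ↔ basis u^2, column 1 ↔ basis 1, so (XᵀX)_{3,1} = Σᵢ u^2 = (9)·(1) + (4)·(1) + (4)·(1) + (16)·(1) + (49)·(1) + (64)·(1) = 146.

146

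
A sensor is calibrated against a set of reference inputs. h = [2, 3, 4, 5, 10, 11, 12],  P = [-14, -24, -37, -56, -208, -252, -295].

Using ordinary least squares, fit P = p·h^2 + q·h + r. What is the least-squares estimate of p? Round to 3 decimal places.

Forming AᵀA = [[46355, 4283, 419]; [4283, 419, 47]; [419, 47, 7]] and AᵀP = [-96036, -8920, -886]ᵀ gives AᵀA·[p, q, r]ᵀ = AᵀP.
Inverting the 3×3 Gram matrix, [p, q, r]ᵀ = [-70843/35322, -8003/35322, -29427/5887]ᵀ.

p = -2.006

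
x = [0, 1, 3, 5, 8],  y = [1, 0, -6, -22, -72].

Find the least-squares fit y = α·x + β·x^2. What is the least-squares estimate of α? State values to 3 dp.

MᵀM·[α, β]ᵀ = Mᵀy reads: 99·α + 665·β = -704;  665·α + 4803·β = -5212.
Δ = 99·4803 − 665² = 33272.
α = ((-704)·4803 − 665·(-5212))/33272 = 21167/8318; β = (99·(-5212) − 665·(-704))/33272 = -11957/8318.

α = 2.545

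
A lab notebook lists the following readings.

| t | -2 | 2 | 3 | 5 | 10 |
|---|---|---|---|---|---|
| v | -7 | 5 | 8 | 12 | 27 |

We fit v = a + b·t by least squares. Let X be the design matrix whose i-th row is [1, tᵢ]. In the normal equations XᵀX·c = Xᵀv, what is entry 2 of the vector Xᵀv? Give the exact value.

378

Entry 2 ↔ basis t, so (Xᵀv)_{2} = Σᵢ (t)·vᵢ = (-2)·(-7) + (2)·(5) + (3)·(8) + (5)·(12) + (10)·(27) = 378.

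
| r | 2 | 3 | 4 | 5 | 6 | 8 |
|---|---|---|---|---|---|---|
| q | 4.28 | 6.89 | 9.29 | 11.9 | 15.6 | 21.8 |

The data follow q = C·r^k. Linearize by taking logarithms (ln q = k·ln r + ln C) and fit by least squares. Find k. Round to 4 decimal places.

Let Y = ln q. Fitting Y = k·ln r + ln C by least squares:
Σln r = 8.6587, Σ(ln r)² = 13.7340, Σln q = 13.9187, Σln r·ln q = 21.5351.
Equations: 13.7340·k + 8.6587·ln C = 21.5351;  8.6587·k + 6·ln C = 13.9187.
Slope k = (n·Σln r·ln q − Σln r·Σln q)/(n·Σ(ln r)² − (Σln r)²) = (6·21.5351 − 8.6587·13.9187)/7.4309 = 1.16984; ln C = (Σln q − k·Σln r)/n = 0.63156.

k = 1.1698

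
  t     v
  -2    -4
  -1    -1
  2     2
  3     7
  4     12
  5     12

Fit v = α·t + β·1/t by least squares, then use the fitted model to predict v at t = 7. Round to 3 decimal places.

v̂ = 18.244

The normal equations are: 59·α + 6·β = 142;  6·α + (6169/3600)·β = 176/15.
Δ = 59·(6169/3600) − 6² = 234371/3600.
α = (142·(6169/3600) − 6·(176/15))/(234371/3600) = 622558/234371; β = (59·(176/15) − 6·142)/(234371/3600) = -575040/234371.
At t = 7: v̂ = (622558/234371)·(7) + (-575040/234371)·(1/7) = 29930302/1640597.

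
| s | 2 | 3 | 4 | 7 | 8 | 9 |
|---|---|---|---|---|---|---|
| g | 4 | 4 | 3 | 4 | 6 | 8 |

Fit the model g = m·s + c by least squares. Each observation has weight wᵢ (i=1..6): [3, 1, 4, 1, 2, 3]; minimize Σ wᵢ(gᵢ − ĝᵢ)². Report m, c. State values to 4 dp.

Setting ∂/∂m … = 0 gives: 505·m + 75·c = 424;  75·m + 14·c = 68.
(Σwᵢ·s·s = 505, Σwᵢ·s = 75, Σwᵢ·1 = 14, Σwᵢ·s·g = 424, Σwᵢ·g = 68.)
det = 505·14 − 75² = 1445.
m = (424·14 − 75·68)/1445 = 836/1445; c = (505·68 − 75·424)/1445 = 508/289.

m = 0.5785, c = 1.7578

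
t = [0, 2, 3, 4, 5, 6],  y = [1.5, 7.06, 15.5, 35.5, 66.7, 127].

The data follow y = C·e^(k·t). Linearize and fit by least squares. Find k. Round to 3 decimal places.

k = 0.747

Let Y = ln y. Fitting Y = k·t + ln C by least squares:
Σt = 20.0000, Σ(t)² = 90.0000, Σln y = 17.7147, Σt·ln y = 76.4757.
Normal system: [[90.0000, 20.0000]; [20.0000, 6]]·[k, ln C]ᵀ = [76.4757, 17.7147]ᵀ.
Solving (det = 140.0000): k = 0.74686, ln C = 0.46291.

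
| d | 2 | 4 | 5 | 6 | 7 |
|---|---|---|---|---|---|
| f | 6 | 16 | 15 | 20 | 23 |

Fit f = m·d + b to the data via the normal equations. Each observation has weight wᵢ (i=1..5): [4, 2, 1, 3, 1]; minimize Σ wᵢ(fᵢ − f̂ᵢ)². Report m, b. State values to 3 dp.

With design matrix X, XᵀWX = [[230, 46]; [46, 11]] and XᵀWf = [772, 154]ᵀ.
Δ = 230·11 − 46² = 414.
m = (772·11 − 46·154)/414 = 704/207; b = (230·154 − 46·772)/414 = -2/9.

m = 3.401, b = -0.222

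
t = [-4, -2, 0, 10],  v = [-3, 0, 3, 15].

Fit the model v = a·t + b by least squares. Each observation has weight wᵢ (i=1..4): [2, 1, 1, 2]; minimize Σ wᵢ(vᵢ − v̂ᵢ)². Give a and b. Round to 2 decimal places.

a = 1.27, b = 2.38

The normal system XᵀWX·[a, b]ᵀ = XᵀWv is [[236, 10]; [10, 6]]·[a, b]ᵀ = [324, 27]ᵀ.
Δ = 236·6 − 10² = 1316.
a = (324·6 − 10·27)/1316 = 837/658; b = (236·27 − 10·324)/1316 = 783/329.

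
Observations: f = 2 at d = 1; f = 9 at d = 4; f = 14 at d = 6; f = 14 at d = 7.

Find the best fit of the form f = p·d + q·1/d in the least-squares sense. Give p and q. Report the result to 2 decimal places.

With design matrix X, XᵀX = [[102, 4]; [4, 7837/7056]] and Xᵀf = [220, 103/12]ᵀ.
Δ = 102·(7837/7056) − 4² = 114413/1176.
p = (220·(7837/7056) − 4·(103/12))/(114413/1176) = 740942/343239; q = (102·(103/12) − 4·220)/(114413/1176) = -5292/114413.

p = 2.16, q = -0.05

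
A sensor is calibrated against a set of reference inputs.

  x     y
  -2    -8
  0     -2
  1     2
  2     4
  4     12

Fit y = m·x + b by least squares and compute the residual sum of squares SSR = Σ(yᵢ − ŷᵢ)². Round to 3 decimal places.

SSR = 1.400

Forming MᵀM = [[25, 5]; [5, 5]] and Mᵀy = [74, 8]ᵀ gives MᵀM·[m, b]ᵀ = Mᵀy.
Eliminating b: 5·(row 1) − 5·(row 2) gives 100·m = 5·74 − 5·8 = 330, so m = 33/10.
Then b = (8 − 5·(33/10))/5 = -17/10.
Residuals: 3/10, -3/10, 2/5, -9/10, 1/2; SSR = 7/5.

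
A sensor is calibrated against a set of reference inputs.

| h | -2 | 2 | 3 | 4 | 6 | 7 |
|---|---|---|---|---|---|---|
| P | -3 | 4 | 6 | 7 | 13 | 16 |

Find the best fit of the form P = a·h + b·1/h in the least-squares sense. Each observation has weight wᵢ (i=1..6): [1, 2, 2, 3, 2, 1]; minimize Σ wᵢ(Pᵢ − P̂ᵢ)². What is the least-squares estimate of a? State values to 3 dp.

a = 2.174

From the data, Σwᵢ·h·h = 199, Σwᵢ·h·1/h = 11, Σwᵢ·1/h·1/h = 8719/7056.
For XᵀWP: Σwᵢ·h·P = 410, Σwᵢ·1/h·P = 1795/84.
Normal equations: [[199, 11]; [11, 8719/7056]]·[a, b]ᵀ = [410, 1795/84]ᵀ.
det = 199·(8719/7056) − 11² = 881305/7056.
a = (410·(8719/7056) − 11·(1795/84))/(881305/7056) = 383242/176261; b = (199·(1795/84) − 11·410)/(881305/7056) = -363468/176261.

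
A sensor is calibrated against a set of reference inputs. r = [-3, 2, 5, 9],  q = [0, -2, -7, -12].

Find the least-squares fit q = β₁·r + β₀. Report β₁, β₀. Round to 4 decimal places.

β₁ = -1.0261, β₀ = -1.9153

With design matrix X, XᵀX = [[119, 13]; [13, 4]] and Xᵀq = [-147, -21]ᵀ.
Eliminating β₀: 4·(row 1) − 13·(row 2) gives 307·β₁ = 4·(-147) − 13·(-21) = -315, so β₁ = -315/307.
Then β₀ = ((-21) − 13·(-315/307))/4 = -588/307.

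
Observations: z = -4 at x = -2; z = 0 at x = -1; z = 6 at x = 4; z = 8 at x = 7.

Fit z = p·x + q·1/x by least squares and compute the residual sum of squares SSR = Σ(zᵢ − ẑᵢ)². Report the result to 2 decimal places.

SSR = 5.24

From the data, Σx·x = 70, Σx·1/x = 4, Σ1/x·1/x = 1045/784.
Right-hand side: Σx·z = 88, Σ1/x·z = 65/14.
Normal equations: [[70, 4]; [4, 1045/784]]·[p, q]ᵀ = [88, 65/14]ᵀ.
Δ = 70·(1045/784) − 4² = 4329/56.
p = (88·(1045/784) − 4·(65/14))/(4329/56) = 4300/3367; q = (70·(65/14) − 4·88)/(4329/56) = -168/481.
Residuals: -5456/3367, 3124/3367, 3296/3367, -428/481; SSR = 17632/3367.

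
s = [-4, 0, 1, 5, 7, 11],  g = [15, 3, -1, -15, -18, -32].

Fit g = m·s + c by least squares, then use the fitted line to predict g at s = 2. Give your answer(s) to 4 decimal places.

Compute the Gram sums: Σs·s = 212, Σs = 20, Σ1 = 6.
For Xᵀg: Σs·g = -614, Σg = -48.
det = 212·6 − 20² = 872.
m = ((-614)·6 − 20·(-48))/872 = -681/218; c = (212·(-48) − 20·(-614))/872 = 263/109.
At s = 2: ĝ = (-681/218)·(2) + (263/109)·(1) = -418/109.

ĝ = -3.8349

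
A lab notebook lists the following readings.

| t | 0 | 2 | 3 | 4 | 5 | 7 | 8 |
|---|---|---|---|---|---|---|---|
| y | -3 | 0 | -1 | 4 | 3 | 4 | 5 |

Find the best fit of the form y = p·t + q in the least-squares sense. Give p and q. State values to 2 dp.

p = 0.99, q = -2.38

The normal system MᵀM·[p, q]ᵀ = Mᵀy is [[167, 29]; [29, 7]]·[p, q]ᵀ = [96, 12]ᵀ.
Eliminating q: 7·(row 1) − 29·(row 2) gives 328·p = 7·96 − 29·12 = 324, so p = 81/82.
Then q = (12 − 29·(81/82))/7 = -195/82.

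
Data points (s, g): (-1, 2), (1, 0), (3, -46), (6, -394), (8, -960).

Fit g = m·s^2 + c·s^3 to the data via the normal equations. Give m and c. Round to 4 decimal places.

m = 1.0932, c = -2.0110

Forming AᵀA = [[5475, 40787]; [40787, 309531]] and Aᵀg = [-76036, -577868]ᵀ gives AᵀA·[m, c]ᵀ = Aᵀg.
Δ = 5475·309531 − 40787² = 31102856.
m = ((-76036)·309531 − 40787·(-577868))/31102856 = 4250375/3887857; c = (5475·(-577868) − 40787·(-76036))/31102856 = -7818371/3887857.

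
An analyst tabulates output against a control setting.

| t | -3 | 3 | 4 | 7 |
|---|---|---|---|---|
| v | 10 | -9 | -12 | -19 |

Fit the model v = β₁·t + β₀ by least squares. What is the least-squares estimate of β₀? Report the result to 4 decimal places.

Entries of XᵀX: Σt·t = 83, Σt = 11, Σ1 = 4.
For Xᵀv: Σt·v = -238, Σv = -30.
So XᵀX·[β₁, β₀]ᵀ = Xᵀv: [[83, 11]; [11, 4]]·[β₁, β₀]ᵀ = [-238, -30]ᵀ.
Eliminating β₀: 4·(row 1) − 11·(row 2) gives 211·β₁ = 4·(-238) − 11·(-30) = -622, so β₁ = -622/211.
Then β₀ = ((-30) − 11·(-622/211))/4 = 128/211.

β₀ = 0.6066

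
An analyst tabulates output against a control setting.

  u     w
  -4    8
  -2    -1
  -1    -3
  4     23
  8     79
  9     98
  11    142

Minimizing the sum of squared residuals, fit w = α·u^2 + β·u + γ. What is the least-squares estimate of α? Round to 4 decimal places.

α = 1.0146

The normal equations are: 25827·α + 2563·β + 303·γ = 30665;  2563·α + 303·β + 25·γ = 3141;  303·α + 25·β + 7·γ = 346.
(Σu^2·u^2 = 25827, Σu^2·u = 2563, Σu^2 = 303, Σu·u = 303, Σu = 25, Σ1 = 7, Σu^2·w = 30665, Σu·w = 3141, Σw = 346.)
Inverting the 3×3 Gram matrix, [α, β, γ]ᵀ = [1859635/1832866, 3454517/1832866, -159803/130919]ᵀ.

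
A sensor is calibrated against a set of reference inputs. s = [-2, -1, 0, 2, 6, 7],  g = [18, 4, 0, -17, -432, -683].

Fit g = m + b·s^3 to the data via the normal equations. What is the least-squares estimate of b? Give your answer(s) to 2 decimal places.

With design matrix A, AᵀA = [[6, 558]; [558, 164434]] and Aᵀg = [-1110, -327865]ᵀ.
Determinant 6·164434 − 558² = 675240.
m = ((-1110)·164434 − 558·(-327865))/675240 = 14231/22508; b = (6·(-327865) − 558·(-1110))/675240 = -44927/22508.

b = -2.00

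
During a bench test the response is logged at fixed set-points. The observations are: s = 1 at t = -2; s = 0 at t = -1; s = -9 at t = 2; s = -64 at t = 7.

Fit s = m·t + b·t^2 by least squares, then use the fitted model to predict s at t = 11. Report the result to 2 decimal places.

ŝ = -143.69

Entries of AᵀA: Σt·t = 58, Σt·t^2 = 342, Σt^2·t^2 = 2434.
Right-hand side: Σt·s = -468, Σt^2·s = -3168.
AᵀA·[m, b]ᵀ = Aᵀs becomes [[58, 342]; [342, 2434]]·[m, b]ᵀ = [-468, -3168]ᵀ.
Eliminating b: 2434·(row 1) − 342·(row 2) gives 24208·m = 2434·(-468) − 342·(-3168) = -55656, so m = -6957/3026.
Then b = ((-3168) − 342·(-6957/3026))/2434 = -2961/3026.
At t = 11: ŝ = (-6957/3026)·(11) + (-2961/3026)·(121) = -217404/1513.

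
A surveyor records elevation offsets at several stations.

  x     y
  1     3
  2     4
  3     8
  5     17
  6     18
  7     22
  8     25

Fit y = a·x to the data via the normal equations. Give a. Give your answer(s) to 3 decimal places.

Forming AᵀA = [[188]] and Aᵀy = [582]ᵀ gives AᵀA·[a]ᵀ = Aᵀy.
Hence a = 582 / 188 ≈ 3.09574.

a = 3.096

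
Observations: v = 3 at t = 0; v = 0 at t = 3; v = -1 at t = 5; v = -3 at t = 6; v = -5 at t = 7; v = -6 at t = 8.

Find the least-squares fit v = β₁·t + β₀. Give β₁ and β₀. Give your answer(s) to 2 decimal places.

β₁ = -1.12, β₀ = 3.42

MᵀM·[β₁, β₀]ᵀ = Mᵀv reads: 183·β₁ + 29·β₀ = -106;  29·β₁ + 6·β₀ = -12.
(Σt·t = 183, Σt = 29, Σ1 = 6, Σt·v = -106, Σv = -12.)
Δ = 183·6 − 29² = 257.
β₁ = ((-106)·6 − 29·(-12))/257 = -288/257; β₀ = (183·(-12) − 29·(-106))/257 = 878/257.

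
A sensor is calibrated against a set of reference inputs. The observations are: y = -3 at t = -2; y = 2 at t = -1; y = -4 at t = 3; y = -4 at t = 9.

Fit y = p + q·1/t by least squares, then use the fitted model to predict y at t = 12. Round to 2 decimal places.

ŷ = -3.73

The normal equations are: 4·p + (-19/18)·q = -9;  (-19/18)·p + (445/324)·q = -41/18.
(Σ1 = 4, Σ1/t = -19/18, Σ1/t·1/t = 445/324, Σy = -9, Σ1/t·y = -41/18.)
Δ = 4·(445/324) − (-19/18)² = 473/108.
p = ((-9)·(445/324) − (-19/18)·(-41/18))/(473/108) = -4784/1419; q = (4·(-41/18) − (-19/18)·(-9))/(473/108) = -2010/473.
At t = 12: ŷ = (-4784/1419)·(1) + (-2010/473)·(1/12) = -10573/2838.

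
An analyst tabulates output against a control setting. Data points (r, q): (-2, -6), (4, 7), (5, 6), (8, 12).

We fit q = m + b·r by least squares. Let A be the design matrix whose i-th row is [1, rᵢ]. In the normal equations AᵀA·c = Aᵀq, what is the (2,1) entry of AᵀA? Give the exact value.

Row 2 ↔ basis r, column 1 ↔ basis 1, so (AᵀA)_{2,1} = Σᵢ r = (-2)·(1) + (4)·(1) + (5)·(1) + (8)·(1) = 15.

15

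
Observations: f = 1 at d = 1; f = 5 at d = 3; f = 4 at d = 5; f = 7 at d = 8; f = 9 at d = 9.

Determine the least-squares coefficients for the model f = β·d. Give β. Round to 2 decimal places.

The normal system MᵀM·[β]ᵀ = Mᵀf is [[180]]·[β]ᵀ = [173]ᵀ.
β = 173/180 = 0.961111.

β = 0.96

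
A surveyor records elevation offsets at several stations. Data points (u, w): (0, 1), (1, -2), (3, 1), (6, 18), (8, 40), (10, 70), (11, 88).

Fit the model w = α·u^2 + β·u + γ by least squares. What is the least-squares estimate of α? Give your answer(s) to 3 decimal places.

α = 1.004

The normal equations are: 30115·α + 3087·β + 331·γ = 20863;  3087·α + 331·β + 39·γ = 2097;  331·α + 39·β + 7·γ = 216.
Solving the 3×3 system (Gaussian elimination) gives α = 87845/87504, β = -90835/29168, γ = 8069/10938.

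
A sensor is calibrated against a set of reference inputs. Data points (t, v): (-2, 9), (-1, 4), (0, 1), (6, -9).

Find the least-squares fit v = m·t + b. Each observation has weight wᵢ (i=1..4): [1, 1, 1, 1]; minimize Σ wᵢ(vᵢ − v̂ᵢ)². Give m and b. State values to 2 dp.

The normal equations are: 41·m + 3·b = -76;  3·m + 4·b = 5.
(Σwᵢ·t·t = 41, Σwᵢ·t = 3, Σwᵢ·1 = 4, Σwᵢ·t·v = -76, Σwᵢ·v = 5.)
Eliminating b: 4·(row 1) − 3·(row 2) gives 155·m = 4·(-76) − 3·5 = -319, so m = -319/155.
Then b = (5 − 3·(-319/155))/4 = 433/155.

m = -2.06, b = 2.79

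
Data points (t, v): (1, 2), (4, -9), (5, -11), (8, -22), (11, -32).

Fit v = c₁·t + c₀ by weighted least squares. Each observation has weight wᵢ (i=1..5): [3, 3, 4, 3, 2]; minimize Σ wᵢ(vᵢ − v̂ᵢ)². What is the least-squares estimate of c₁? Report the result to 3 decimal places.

c₁ = -3.394

Compute the Gram sums: Σwᵢ·t·t = 585, Σwᵢ·t = 81, Σwᵢ·1 = 15.
For MᵀWv: Σwᵢ·t·v = -1554, Σwᵢ·v = -195.
So MᵀWM·[c₁, c₀]ᵀ = MᵀWv: [[585, 81]; [81, 15]]·[c₁, c₀]ᵀ = [-1554, -195]ᵀ.
Eliminating c₀: 15·(row 1) − 81·(row 2) gives 2214·c₁ = 15·(-1554) − 81·(-195) = -7515, so c₁ = -835/246.
Then c₀ = ((-195) − 81·(-835/246))/15 = 437/82.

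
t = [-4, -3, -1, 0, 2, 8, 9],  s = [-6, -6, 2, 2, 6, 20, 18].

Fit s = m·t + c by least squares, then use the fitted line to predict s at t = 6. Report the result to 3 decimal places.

ŝ = 14.056

The normal equations are: 175·m + 11·c = 374;  11·m + 7·c = 36.
(Σt·t = 175, Σt = 11, Σ1 = 7, Σt·s = 374, Σs = 36.)
Eliminating c: 7·(row 1) − 11·(row 2) gives 1104·m = 7·374 − 11·36 = 2222, so m = 1111/552.
Then c = (36 − 11·(1111/552))/7 = 1093/552.
At t = 6: ŝ = (1111/552)·(6) + (1093/552)·(1) = 7759/552.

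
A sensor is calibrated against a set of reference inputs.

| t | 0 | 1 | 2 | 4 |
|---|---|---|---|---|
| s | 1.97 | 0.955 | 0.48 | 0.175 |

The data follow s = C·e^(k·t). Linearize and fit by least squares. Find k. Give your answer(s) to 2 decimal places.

k = -0.60

Let Y = ln s. Fitting Y = k·t + ln C by least squares:
XᵀX = [[21.0000, 7.0000]; [7.0000, 4]], rhs = [-8.4859, -1.8449]ᵀ  (here Σt = 7.0000, Σ(t)² = 21.0000, Σln s = -1.8449, Σt·ln s = -8.4859).
Slope k = (n·Σt·ln s − Σt·Σln s)/(n·Σ(t)² − (Σt)²) = (4·-8.4859 − 7.0000·-1.8449)/35.0000 = -0.60082; ln C = (Σln s − k·Σt)/n = 0.59020.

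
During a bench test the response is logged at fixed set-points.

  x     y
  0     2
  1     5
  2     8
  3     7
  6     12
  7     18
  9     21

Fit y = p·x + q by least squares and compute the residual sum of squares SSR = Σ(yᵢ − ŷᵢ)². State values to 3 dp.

With design matrix M, MᵀM = [[180, 28]; [28, 7]] and Mᵀy = [429, 73]ᵀ.
Determinant 180·7 − 28² = 476.
p = (429·7 − 28·73)/476 = 137/68; q = (180·73 − 28·429)/476 = 282/119.
Residuals: -44/119, 293/476, 381/238, -673/476, -585/238, 727/476, 237/476; SSR = 6521/476.

SSR = 13.700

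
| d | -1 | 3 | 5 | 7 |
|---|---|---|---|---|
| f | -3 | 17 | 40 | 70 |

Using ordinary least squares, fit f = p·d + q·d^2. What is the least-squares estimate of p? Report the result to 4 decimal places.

Entries of XᵀX: Σd·d = 84, Σd·d^2 = 494, Σd^2·d^2 = 3108.
And Σd·f = 744, Σd^2·f = 4580.
So XᵀX·[p, q]ᵀ = Xᵀf: [[84, 494]; [494, 3108]]·[p, q]ᵀ = [744, 4580]ᵀ.
det = 84·3108 − 494² = 17036.
p = (744·3108 − 494·4580)/17036 = 12458/4259; q = (84·4580 − 494·744)/17036 = 4296/4259.

p = 2.9251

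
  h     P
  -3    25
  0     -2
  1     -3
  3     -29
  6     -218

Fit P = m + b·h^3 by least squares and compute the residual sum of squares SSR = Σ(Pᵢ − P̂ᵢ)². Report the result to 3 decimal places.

XᵀX·[m, b]ᵀ = XᵀP reads: 5·m + 217·b = -227;  217·m + 48115·b = -48549.
(Σ1 = 5, Σh^3 = 217, Σh^3·h^3 = 48115, ΣP = -227, Σh^3·P = -48549.)
Determinant 5·48115 − 217² = 193486.
m = ((-227)·48115 − 217·(-48549))/193486 = -2; b = (5·(-48549) − 217·(-227))/193486 = -1.
Residuals: 0, 0, 0, 0, 0; SSR = 0.

SSR = 0.000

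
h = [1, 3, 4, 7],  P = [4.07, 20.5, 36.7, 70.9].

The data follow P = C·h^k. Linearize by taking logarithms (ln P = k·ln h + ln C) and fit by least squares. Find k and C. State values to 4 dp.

Taking logs, ln P = k·ln h + ln C, so regress ln P on ln h.
Sums: Σln h = 4.4308, Σ(ln h)² = 6.9153, Σln P = 12.2881, Σln h·ln P = 16.6048.
Normal system: [[6.9153, 4.4308]; [4.4308, 4]]·[k, ln C]ᵀ = [16.6048, 12.2881]ᵀ.
Δ = 6.9153·4 − (4.4308)² = 8.0292; k = (16.6048·4 − 4.4308·12.2881)/8.0292 = 1.49118, ln C = (6.9153·12.2881 − 4.4308·16.6048)/8.0292 = 1.42024, so C = exp(1.42024) = 4.13812.

k = 1.4912, C = 4.1381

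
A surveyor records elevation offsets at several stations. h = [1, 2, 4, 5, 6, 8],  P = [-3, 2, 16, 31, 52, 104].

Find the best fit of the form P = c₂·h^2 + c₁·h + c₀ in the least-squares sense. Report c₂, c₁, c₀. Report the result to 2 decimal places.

c₂ = 2.23, c₁ = -4.99, c₀ = 0.96

With design matrix X, XᵀX = [[6290, 926, 146]; [926, 146, 26]; [146, 26, 6]] and XᵀP = [9564, 1364, 202]ᵀ.
Inverting the 3×3 Gram matrix, [c₂, c₁, c₀]ᵀ = [67/30, -749/150, 24/25]ᵀ.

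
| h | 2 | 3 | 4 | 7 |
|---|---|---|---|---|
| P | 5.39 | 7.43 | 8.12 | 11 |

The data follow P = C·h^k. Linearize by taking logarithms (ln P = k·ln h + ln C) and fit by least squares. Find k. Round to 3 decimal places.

Let Y = ln P. Fitting Y = k·ln h + ln C by least squares:
XᵀX = [[7.3958, 5.1240]; [5.1240, 4]], rhs = [10.9404, 8.1823]ᵀ  (here Σln h = 5.1240, Σ(ln h)² = 7.3958, Σln P = 8.1823, Σln h·ln P = 10.9404).
Δ = 7.3958·4 − (5.1240)² = 3.3281; k = (10.9404·4 − 5.1240·8.1823)/3.3281 = 0.55158, ln C = (7.3958·8.1823 − 5.1240·10.9404)/3.3281 = 1.33900.

k = 0.552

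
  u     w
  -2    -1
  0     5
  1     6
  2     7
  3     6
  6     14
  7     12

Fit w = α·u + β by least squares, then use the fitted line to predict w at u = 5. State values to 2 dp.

Setting ∂/∂α … = 0 gives: 103·α + 17·β = 208;  17·α + 7·β = 49.
Δ = 103·7 − 17² = 432.
α = (208·7 − 17·49)/432 = 623/432; β = (103·49 − 17·208)/432 = 1511/432.
At u = 5: ŵ = (623/432)·(5) + (1511/432)·(1) = 257/24.

ŵ = 10.71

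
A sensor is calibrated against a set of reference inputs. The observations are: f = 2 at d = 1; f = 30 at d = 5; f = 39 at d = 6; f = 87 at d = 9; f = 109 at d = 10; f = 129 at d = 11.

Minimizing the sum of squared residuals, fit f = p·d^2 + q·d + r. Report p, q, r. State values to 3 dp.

Forming XᵀX = [[33124, 3402, 364]; [3402, 364, 42]; [364, 42, 6]] and Xᵀf = [35712, 3678, 396]ᵀ gives XᵀX·[p, q, r]ᵀ = Xᵀf.
Inverting the 3×3 Gram matrix, [p, q, r]ᵀ = [207/203, 102/203, 18/29]ᵀ.

p = 1.020, q = 0.502, r = 0.621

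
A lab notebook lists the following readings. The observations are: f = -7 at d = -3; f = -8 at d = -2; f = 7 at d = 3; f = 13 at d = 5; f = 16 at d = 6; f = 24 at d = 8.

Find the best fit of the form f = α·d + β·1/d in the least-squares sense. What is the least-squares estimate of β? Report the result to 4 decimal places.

β = 0.5079

From the data, Σd·d = 147, Σd·1/d = 6, Σ1/d·1/d = 889/1600.
Right-hand side: Σd·f = 411, Σ1/d·f = 254/15.
Normal equations: [[147, 6]; [6, 889/1600]]·[α, β]ᵀ = [411, 254/15]ᵀ.
Determinant 147·(889/1600) − 6² = 73083/1600.
α = (411·(889/1600) − 6·(254/15))/(73083/1600) = 202819/73083; β = (147·(254/15) − 6·411)/(73083/1600) = 37120/73083.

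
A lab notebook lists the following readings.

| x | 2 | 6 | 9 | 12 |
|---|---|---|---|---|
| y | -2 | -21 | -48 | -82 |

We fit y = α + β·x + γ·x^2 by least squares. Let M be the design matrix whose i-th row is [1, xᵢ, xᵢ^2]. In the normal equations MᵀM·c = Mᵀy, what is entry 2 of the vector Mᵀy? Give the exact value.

-1546

Entry 2 ↔ basis x, so (Mᵀy)_{2} = Σᵢ (x)·yᵢ = (2)·(-2) + (6)·(-21) + (9)·(-48) + (12)·(-82) = -1546.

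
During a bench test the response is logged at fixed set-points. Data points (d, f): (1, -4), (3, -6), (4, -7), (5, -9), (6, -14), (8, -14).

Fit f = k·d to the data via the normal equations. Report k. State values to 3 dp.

k = -1.927

Entries of XᵀX: Σd·d = 151.
For Xᵀf: Σd·f = -291.
Normal equations: [[151]]·[k]ᵀ = [-291]ᵀ.
k = (-291)/151 = -1.92715.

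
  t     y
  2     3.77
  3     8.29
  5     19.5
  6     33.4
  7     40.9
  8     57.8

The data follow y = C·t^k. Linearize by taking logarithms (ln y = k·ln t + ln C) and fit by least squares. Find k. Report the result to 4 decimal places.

Taking logs, ln y = k·ln t + ln C, so regress ln y on ln t.
Σln t = 9.2183, Σ(ln t)² = 15.5987, Σln y = 17.6892, Σln t·ln y = 29.9685.
Equations: 15.5987·k + 9.2183·ln C = 29.9685;  9.2183·k + 6·ln C = 17.6892.
Slope k = (n·Σln t·ln y − Σln t·Σln y)/(n·Σ(ln t)² − (Σln t)²) = (6·29.9685 − 9.2183·17.6892)/8.6152 = 1.94379; ln C = (Σln y − k·Σln t)/n = -0.03820.

k = 1.9438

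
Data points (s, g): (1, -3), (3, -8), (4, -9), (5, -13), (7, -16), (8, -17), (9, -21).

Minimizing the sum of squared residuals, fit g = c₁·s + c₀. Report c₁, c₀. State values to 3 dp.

c₁ = -2.127, c₀ = -1.185

Entries of MᵀM: Σs·s = 245, Σs = 37, Σ1 = 7.
For Mᵀg: Σs·g = -565, Σg = -87.
So MᵀM·[c₁, c₀]ᵀ = Mᵀg: [[245, 37]; [37, 7]]·[c₁, c₀]ᵀ = [-565, -87]ᵀ.
Δ = 245·7 − 37² = 346.
c₁ = ((-565)·7 − 37·(-87))/346 = -368/173; c₀ = (245·(-87) − 37·(-565))/346 = -205/173.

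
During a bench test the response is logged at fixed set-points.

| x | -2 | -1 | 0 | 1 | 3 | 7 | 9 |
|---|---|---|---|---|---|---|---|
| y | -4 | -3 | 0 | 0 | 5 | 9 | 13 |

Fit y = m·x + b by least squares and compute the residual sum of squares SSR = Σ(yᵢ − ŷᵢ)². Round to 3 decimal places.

SSR = 3.895

Sums needed: Σx·x = 145, Σx = 17, Σ1 = 7.
For Mᵀy: Σx·y = 206, Σy = 20.
Normal equations: [[145, 17]; [17, 7]]·[m, b]ᵀ = [206, 20]ᵀ.
Eliminating b: 7·(row 1) − 17·(row 2) gives 726·m = 7·206 − 17·20 = 1102, so m = 551/363.
Then b = (20 − 17·(551/363))/7 = -301/363.
Residuals: -49/363, -79/121, 301/363, -250/363, 463/363, -289/363, 61/363; SSR = 1414/363.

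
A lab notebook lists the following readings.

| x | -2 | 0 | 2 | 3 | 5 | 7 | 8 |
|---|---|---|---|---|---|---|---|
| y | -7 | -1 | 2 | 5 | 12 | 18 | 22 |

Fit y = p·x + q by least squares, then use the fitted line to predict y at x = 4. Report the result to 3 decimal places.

ŷ = 9.331

Sums needed: Σx·x = 155, Σx = 23, Σ1 = 7.
For Mᵀy: Σx·y = 395, Σy = 51.
MᵀM·[p, q]ᵀ = Mᵀy becomes [[155, 23]; [23, 7]]·[p, q]ᵀ = [395, 51]ᵀ.
det = 155·7 − 23² = 556.
p = (395·7 − 23·51)/556 = 398/139; q = (155·51 − 23·395)/556 = -295/139.
At x = 4: ŷ = (398/139)·(4) + (-295/139)·(1) = 1297/139.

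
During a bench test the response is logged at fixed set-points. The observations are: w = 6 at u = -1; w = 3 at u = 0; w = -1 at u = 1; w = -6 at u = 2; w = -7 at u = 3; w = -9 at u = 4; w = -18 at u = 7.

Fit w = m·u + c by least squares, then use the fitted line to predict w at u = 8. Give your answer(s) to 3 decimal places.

From the data, Σu·u = 80, Σu = 16, Σ1 = 7.
For Xᵀw: Σu·w = -202, Σw = -32.
Determinant 80·7 − 16² = 304.
m = ((-202)·7 − 16·(-32))/304 = -451/152; c = (80·(-32) − 16·(-202))/304 = 42/19.
At u = 8: ŵ = (-451/152)·(8) + (42/19)·(1) = -409/19.

ŵ = -21.526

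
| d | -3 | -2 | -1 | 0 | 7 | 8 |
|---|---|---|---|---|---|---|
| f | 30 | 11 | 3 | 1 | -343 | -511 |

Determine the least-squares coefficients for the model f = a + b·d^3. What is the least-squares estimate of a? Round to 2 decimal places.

Sums needed: Σ1 = 6, Σd^3 = 819, Σd^3·d^3 = 380587.
And Σf = -809, Σd^3·f = -380182.
Eliminating b: 380587·(row 1) − 819·(row 2) gives 1612761·a = 380587·(-809) − 819·(-380182) = 3474175, so a = 3474175/1612761.
Then b = ((-380182) − 819·(3474175/1612761))/380587 = -539507/537587.

a = 2.15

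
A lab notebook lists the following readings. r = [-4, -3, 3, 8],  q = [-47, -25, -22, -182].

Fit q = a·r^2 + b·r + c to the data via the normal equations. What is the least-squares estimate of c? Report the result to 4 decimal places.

Normal-equation sums: Σr^2·r^2 = 4514, Σr^2·r = 448, Σr^2 = 98, Σr·r = 98, Σr = 4, Σ1 = 4.
Moment sums: Σr^2·q = -12823, Σr·q = -1259, Σq = -276.
XᵀX·[a, b, c]ᵀ = Xᵀq becomes [[4514, 448, 98]; [448, 98, 4]; [98, 4, 4]]·[a, b, c]ᵀ = [-12823, -1259, -276]ᵀ.
Inverting the 3×3 Gram matrix, [a, b, c]ᵀ = [-12538/4229, 4919/8458, 25841/8458]ᵀ.

c = 3.0552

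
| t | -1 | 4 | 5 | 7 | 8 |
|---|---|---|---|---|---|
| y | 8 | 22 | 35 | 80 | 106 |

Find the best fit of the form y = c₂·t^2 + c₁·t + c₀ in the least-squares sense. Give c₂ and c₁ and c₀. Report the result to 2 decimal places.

The normal system AᵀA·[c₂, c₁, c₀]ᵀ = Aᵀy is [[7379, 1043, 155]; [1043, 155, 23]; [155, 23, 5]]·[c₂, c₁, c₀]ᵀ = [11939, 1663, 251]ᵀ.
Solving the 3×3 system (Gaussian elimination) gives c₂ = 697/336, c₁ = -401/112, c₀ = 397/168.

c₂ = 2.07, c₁ = -3.58, c₀ = 2.36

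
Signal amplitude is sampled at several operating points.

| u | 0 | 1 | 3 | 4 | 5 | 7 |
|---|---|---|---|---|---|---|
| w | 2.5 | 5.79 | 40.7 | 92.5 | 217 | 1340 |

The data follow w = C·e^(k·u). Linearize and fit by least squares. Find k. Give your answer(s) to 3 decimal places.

Linearized form: ln w = k·u + ln C. From the 6 transformed points,
Σu = 20.0000, Σ(u)² = 100.0000, Σln w = 23.4862, Σu·ln w = 108.2861.
Equations: 100.0000·k + 20.0000·ln C = 108.2861;  20.0000·k + 6·ln C = 23.4862.
Δ = 100.0000·6 − (20.0000)² = 200.0000; k = (108.2861·6 − 20.0000·23.4862)/200.0000 = 0.89997, ln C = (100.0000·23.4862 − 20.0000·108.2861)/200.0000 = 0.91448.

k = 0.900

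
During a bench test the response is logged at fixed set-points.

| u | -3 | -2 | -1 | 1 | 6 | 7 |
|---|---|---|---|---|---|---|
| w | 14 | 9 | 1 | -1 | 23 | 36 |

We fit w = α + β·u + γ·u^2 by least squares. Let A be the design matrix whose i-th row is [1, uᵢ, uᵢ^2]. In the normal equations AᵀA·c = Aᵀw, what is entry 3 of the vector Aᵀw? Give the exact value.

Entry 3 ↔ basis u^2, so (Aᵀw)_{3} = Σᵢ (u^2)·wᵢ = (9)·(14) + (4)·(9) + (1)·(1) + (1)·(-1) + (36)·(23) + (49)·(36) = 2754.

2754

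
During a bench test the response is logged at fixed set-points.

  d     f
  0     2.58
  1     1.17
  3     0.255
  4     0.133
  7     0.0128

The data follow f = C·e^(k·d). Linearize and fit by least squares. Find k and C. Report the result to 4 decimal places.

k = -0.7536, C = 2.5429

Linearized form: ln f = k·d + ln C. From the 5 transformed points,
Σd = 15.0000, Σ(d)² = 75.0000, Σln f = -6.6374, Σd·ln f = -42.5203.
Equations: 75.0000·k + 15.0000·ln C = -42.5203;  15.0000·k + 5·ln C = -6.6374.
Solving (det = 150.0000): k = -0.75360, ln C = 0.93332, so C = exp(0.93332) = 2.54294.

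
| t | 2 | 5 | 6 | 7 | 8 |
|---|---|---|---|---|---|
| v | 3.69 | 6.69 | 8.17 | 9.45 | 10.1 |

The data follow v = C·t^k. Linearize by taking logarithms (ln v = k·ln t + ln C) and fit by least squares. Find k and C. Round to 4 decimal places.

Linearized form: ln v = k·ln t + ln C. From the 5 transformed points,
Σln t = 8.1197, Σ(ln t)² = 14.3918, Σln v = 9.8653, Σln t·ln v = 16.9068.
Equations: 14.3918·k + 8.1197·ln C = 16.9068;  8.1197·k + 5·ln C = 9.8653.
Δ = 14.3918·5 − (8.1197)² = 6.0295; k = (16.9068·5 − 8.1197·9.8653)/6.0295 = 0.73488, ln C = (14.3918·9.8653 − 8.1197·16.9068)/6.0295 = 0.77965, so C = exp(0.77965) = 2.18071.

k = 0.7349, C = 2.1807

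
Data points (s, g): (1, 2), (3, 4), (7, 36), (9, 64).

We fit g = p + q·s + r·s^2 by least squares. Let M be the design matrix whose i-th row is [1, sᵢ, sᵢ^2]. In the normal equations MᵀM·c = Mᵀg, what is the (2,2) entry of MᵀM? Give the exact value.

140

Row 2 ↔ basis s, column 2 ↔ basis s, so (MᵀM)_{2,2} = Σᵢ (s)·(s) = (1)·(1) + (3)·(3) + (7)·(7) + (9)·(9) = 140.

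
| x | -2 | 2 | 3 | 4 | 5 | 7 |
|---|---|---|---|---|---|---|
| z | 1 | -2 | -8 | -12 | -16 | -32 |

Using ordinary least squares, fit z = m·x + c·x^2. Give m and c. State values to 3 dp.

From the data, Σx·x = 107, Σx·x^2 = 559, Σx^2·x^2 = 3395.
And Σx·z = -382, Σx^2·z = -2236.
Normal equations: [[107, 559]; [559, 3395]]·[m, c]ᵀ = [-382, -2236]ᵀ.
Determinant 107·3395 − 559² = 50784.
m = ((-382)·3395 − 559·(-2236))/50784 = -1021/1104; c = (107·(-2236) − 559·(-382))/50784 = -559/1104.

m = -0.925, c = -0.506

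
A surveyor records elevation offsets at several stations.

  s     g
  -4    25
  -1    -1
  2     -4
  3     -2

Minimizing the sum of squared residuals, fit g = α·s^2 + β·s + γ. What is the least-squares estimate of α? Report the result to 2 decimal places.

α = 1.18

XᵀX·[α, β, γ]ᵀ = Xᵀg reads: 354·α + (-30)·β + 30·γ = 365;  (-30)·α + 30·β + 0·γ = -113;  30·α + 0·β + 4·γ = 18.
(Σs^2·s^2 = 354, Σs^2·s = -30, Σs^2 = 30, Σs·s = 30, Σs = 0, Σ1 = 4, Σs^2·g = 365, Σs·g = -113, Σg = 18.)
Inverting the 3×3 Gram matrix, [α, β, γ]ᵀ = [13/11, -853/330, -48/11]ᵀ.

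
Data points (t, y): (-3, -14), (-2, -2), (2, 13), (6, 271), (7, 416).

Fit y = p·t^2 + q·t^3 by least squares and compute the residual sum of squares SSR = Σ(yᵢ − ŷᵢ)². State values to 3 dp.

SSR = 2.399

The normal system AᵀA·[p, q]ᵀ = Aᵀy is [[3810, 24340]; [24340, 165162]]·[p, q]ᵀ = [30058, 201722]ᵀ.
Eliminating q: 165162·(row 1) − 24340·(row 2) gives 36831620·p = 165162·30058 − 24340·201722 = 54525916, so p = 13631479/9207905.
Then q = (201722 − 24340·(13631479/9207905))/165162 = 1847455/1841581.
Residuals: -312508/1315415, 956474/9207905, -8721351/9207905, 9357611/9207905, -834188/1315415; SSR = 22092398/9207905.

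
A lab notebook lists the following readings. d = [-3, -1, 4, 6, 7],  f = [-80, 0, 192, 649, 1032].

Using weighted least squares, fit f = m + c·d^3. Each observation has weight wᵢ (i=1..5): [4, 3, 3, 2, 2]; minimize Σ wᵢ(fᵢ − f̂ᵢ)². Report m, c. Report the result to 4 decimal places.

Forming XᵀWX = [[14, 1199]; [1199, 343817]] and XᵀWf = [3618, 1033824]ᵀ gives XᵀWX·[m, c]ᵀ = XᵀWf.
Determinant 14·343817 − 1199² = 3375837.
m = (3618·343817 − 1199·1033824)/3375837 = 1458310/1125279; c = (14·1033824 − 1199·3618)/3375837 = 3378518/1125279.

m = 1.2960, c = 3.0024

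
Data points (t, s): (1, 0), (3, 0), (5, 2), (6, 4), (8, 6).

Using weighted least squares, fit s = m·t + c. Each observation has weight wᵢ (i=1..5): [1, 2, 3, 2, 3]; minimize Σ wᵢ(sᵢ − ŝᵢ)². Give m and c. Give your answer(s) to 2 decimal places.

m = 1.02, c = -2.47

Setting ∂/∂m … = 0 gives: 358·m + 58·c = 222;  58·m + 11·c = 32.
(Σwᵢ·t·t = 358, Σwᵢ·t = 58, Σwᵢ·1 = 11, Σwᵢ·t·s = 222, Σwᵢ·s = 32.)
det = 358·11 − 58² = 574.
m = (222·11 − 58·32)/574 = 293/287; c = (358·32 − 58·222)/574 = -710/287.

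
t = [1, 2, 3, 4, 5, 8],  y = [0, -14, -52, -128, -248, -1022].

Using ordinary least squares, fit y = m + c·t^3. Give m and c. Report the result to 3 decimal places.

m = 1.591, c = -1.999

AᵀA·[m, c]ᵀ = Aᵀy reads: 6·m + 737·c = -1464;  737·m + 282659·c = -563972.
Eliminating c: 282659·(row 1) − 737·(row 2) gives 1152785·m = 282659·(-1464) − 737·(-563972) = 1834588, so m = 1834588/1152785.
Then c = ((-563972) − 737·(1834588/1152785))/282659 = -2304864/1152785.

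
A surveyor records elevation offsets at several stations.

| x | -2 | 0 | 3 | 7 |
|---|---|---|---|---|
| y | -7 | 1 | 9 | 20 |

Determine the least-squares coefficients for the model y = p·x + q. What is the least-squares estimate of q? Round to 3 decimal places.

q = -0.120

Normal-equation sums: Σx·x = 62, Σx = 8, Σ1 = 4.
Moment sums: Σx·y = 181, Σy = 23.
Determinant 62·4 − 8² = 184.
p = (181·4 − 8·23)/184 = 135/46; q = (62·23 − 8·181)/184 = -11/92.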